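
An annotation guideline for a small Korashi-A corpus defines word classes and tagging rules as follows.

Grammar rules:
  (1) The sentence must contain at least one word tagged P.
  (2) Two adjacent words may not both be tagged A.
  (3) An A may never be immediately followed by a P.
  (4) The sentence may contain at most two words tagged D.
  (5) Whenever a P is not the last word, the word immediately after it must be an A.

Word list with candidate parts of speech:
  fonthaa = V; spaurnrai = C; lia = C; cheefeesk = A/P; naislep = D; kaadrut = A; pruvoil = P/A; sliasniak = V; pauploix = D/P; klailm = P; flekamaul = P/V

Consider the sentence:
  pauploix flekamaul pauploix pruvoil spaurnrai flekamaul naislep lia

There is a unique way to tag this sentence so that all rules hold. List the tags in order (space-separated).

Candidates per position — 1:pauploix {D,P}; 2:flekamaul {P,V}; 3:pauploix {D,P}; 4:pruvoil {P,A}; 5:spaurnrai {C}; 6:flekamaul {P,V}; 7:naislep {D}; 8:lia {C}.
If word 1 were P, no tagging could satisfy rule 5; so word 1 is D.
If word 2 were P, no tagging could satisfy rule 5; so word 2 is V.
If word 3 were D, no tagging could satisfy rule 4; so word 3 is P.
If word 4 were P, no tagging could satisfy rule 5; so word 4 is A.
If word 6 were P, no tagging could satisfy rule 5; so word 6 is V.
The unique satisfying tagging is: D V P A C V D C.
Checking: rule 1 holds; rule 2 holds; rule 3 holds; rule 4 holds; rule 5 holds.

D V P A C V D C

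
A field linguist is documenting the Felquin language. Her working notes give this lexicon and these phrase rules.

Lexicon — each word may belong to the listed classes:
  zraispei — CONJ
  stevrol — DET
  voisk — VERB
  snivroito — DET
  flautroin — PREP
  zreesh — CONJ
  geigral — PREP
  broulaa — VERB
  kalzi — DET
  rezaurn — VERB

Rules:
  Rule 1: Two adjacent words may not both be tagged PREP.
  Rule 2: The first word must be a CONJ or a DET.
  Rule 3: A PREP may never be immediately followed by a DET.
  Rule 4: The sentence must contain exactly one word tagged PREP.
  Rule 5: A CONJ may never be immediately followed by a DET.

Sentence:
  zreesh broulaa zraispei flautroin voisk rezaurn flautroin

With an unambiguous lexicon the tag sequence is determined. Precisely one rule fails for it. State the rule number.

Fixed tagging: CONJ VERB CONJ PREP VERB VERB PREP.
Rule check: R1 ok, R2 ok, R3 ok, R4 fails, R5 ok.
Only rule 4 fails.

4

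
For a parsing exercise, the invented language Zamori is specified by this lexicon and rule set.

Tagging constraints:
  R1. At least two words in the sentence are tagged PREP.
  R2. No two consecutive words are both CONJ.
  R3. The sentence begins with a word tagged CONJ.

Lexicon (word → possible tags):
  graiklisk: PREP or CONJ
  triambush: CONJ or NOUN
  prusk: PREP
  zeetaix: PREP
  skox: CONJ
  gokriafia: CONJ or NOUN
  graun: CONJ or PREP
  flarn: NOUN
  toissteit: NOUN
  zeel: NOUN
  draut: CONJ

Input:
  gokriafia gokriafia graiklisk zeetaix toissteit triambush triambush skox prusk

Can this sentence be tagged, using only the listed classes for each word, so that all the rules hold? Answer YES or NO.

YES

Candidates per position — 1:gokriafia {CONJ,NOUN}; 2:gokriafia {CONJ,NOUN}; 3:graiklisk {PREP,CONJ}; 4:zeetaix {PREP}; 5:toissteit {NOUN}; 6:triambush {CONJ,NOUN}; 7:triambush {CONJ,NOUN}; 8:skox {CONJ}; 9:prusk {PREP}.
One satisfying assignment: CONJ NOUN CONJ PREP NOUN CONJ NOUN CONJ PREP.
Verifying each rule — rule 1 holds; rule 2 holds; rule 3 holds.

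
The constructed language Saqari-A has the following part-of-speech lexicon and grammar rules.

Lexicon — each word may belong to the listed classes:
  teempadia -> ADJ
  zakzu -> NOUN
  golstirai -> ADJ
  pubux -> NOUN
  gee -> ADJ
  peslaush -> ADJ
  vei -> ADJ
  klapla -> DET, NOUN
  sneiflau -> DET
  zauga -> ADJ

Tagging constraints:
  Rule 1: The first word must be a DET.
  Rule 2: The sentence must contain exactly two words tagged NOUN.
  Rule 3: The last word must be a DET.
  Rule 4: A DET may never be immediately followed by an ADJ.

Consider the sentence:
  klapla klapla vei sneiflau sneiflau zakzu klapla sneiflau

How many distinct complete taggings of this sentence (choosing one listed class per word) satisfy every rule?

1

Candidates per position — 1:klapla {DET,NOUN}; 2:klapla {DET,NOUN}; 3:vei {ADJ}; 4:sneiflau {DET}; 5:sneiflau {DET}; 6:zakzu {NOUN}; 7:klapla {DET,NOUN}; 8:sneiflau {DET}.
There are 8 candidate sequences in total.
The sequences that satisfy every rule: DET NOUN ADJ DET DET NOUN DET DET.
Count = 1.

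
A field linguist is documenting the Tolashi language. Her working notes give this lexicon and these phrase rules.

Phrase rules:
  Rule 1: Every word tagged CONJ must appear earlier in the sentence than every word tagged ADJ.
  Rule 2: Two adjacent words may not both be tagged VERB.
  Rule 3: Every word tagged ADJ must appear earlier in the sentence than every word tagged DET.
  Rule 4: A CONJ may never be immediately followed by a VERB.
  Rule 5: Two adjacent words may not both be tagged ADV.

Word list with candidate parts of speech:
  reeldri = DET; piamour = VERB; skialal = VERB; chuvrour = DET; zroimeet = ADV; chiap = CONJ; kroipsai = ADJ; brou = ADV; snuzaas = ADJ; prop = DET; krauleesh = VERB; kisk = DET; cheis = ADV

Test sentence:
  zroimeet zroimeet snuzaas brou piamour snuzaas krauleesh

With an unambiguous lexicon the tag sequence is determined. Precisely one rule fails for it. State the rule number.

5

Fixed tagging: ADV ADV ADJ ADV VERB ADJ VERB.
Rule check: R1 pass, R2 pass, R3 pass, R4 pass, R5 fail.
Only rule 5 fails.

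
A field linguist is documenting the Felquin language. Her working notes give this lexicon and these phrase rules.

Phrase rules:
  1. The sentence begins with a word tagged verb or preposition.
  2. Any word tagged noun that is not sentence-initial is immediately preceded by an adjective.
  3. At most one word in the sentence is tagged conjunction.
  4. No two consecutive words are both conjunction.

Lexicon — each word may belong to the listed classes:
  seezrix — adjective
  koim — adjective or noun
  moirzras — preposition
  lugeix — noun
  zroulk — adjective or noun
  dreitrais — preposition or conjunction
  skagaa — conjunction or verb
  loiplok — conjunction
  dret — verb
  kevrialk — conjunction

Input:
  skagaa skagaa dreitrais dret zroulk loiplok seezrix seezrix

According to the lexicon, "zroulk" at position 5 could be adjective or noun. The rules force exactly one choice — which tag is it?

adjective

Candidates per position — 1:skagaa {conjunction,verb}; 2:skagaa {conjunction,verb}; 3:dreitrais {preposition,conjunction}; 4:dret {verb}; 5:zroulk {adjective,noun}; 6:loiplok {conjunction}; 7:seezrix {adjective}; 8:seezrix {adjective}.
Word 1 cannot be conjunction — rule 1 would then fail for every completion. It is verb.
Word 2 cannot be conjunction — rule 3 would then fail for every completion. It is verb.
Word 3 cannot be conjunction — rule 3 would then fail for every completion. It is preposition.
Word 5 cannot be noun — rule 2 would then fail for every completion. It is adjective.
That leaves exactly one tagging: verb verb preposition verb adjective conjunction adjective adjective.
Checking: rule 1 holds; rule 2 holds; rule 3 holds; rule 4 holds.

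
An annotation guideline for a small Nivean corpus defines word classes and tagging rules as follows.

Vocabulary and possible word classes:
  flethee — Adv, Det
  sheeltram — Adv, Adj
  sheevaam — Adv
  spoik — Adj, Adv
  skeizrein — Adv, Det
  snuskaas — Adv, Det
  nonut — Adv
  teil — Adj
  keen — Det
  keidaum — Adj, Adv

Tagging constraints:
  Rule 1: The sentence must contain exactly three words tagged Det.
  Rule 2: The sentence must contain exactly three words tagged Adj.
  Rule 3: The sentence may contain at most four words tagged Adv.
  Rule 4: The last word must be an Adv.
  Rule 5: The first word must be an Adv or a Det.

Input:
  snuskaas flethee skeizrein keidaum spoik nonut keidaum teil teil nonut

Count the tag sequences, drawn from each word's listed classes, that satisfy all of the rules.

Candidates per position — 1:snuskaas {Adv,Det}; 2:flethee {Adv,Det}; 3:skeizrein {Adv,Det}; 4:keidaum {Adj,Adv}; 5:spoik {Adj,Adv}; 6:nonut {Adv}; 7:keidaum {Adj,Adv}; 8:teil {Adj}; 9:teil {Adj}; 10:nonut {Adv}.
There are 64 candidate sequences in total.
The sequences that satisfy every rule: Det Det Det Adj Adv Adv Adv Adj Adj Adv; Det Det Det Adv Adj Adv Adv Adj Adj Adv; Det Det Det Adv Adv Adv Adj Adj Adj Adv.
Count = 3.

3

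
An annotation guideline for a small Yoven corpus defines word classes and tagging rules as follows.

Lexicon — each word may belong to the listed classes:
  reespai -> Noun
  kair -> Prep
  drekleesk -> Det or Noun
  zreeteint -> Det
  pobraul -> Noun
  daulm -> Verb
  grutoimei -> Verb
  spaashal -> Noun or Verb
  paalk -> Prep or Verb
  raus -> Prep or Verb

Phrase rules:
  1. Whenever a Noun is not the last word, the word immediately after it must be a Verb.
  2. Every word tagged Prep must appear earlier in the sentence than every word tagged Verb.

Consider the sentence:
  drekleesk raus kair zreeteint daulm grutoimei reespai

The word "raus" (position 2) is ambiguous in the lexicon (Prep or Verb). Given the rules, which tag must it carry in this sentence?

Prep

Candidates per position — 1:drekleesk {Det,Noun}; 2:raus {Prep,Verb}; 3:kair {Prep}; 4:zreeteint {Det}; 5:daulm {Verb}; 6:grutoimei {Verb}; 7:reespai {Noun}.
At position 2, choosing Verb makes rule 2 impossible to satisfy; hence Prep.
At position 1, choosing Noun makes rule 1 impossible to satisfy; hence Det.
That leaves exactly one tagging: Det Prep Prep Det Verb Verb Noun.
Checking: rule 1 holds; rule 2 holds.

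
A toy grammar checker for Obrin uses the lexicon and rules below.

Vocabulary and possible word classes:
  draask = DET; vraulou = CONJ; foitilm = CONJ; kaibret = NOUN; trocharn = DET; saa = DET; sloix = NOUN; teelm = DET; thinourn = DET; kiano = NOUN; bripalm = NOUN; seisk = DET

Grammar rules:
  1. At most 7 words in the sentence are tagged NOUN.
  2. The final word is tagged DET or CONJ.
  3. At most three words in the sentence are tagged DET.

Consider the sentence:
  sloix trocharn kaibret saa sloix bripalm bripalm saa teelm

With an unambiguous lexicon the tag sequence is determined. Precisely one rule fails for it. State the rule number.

3

Fixed tagging: NOUN DET NOUN DET NOUN NOUN NOUN DET DET.
Applying the rules: R1 pass, R2 pass, R3 fail.
Only rule 3 fails.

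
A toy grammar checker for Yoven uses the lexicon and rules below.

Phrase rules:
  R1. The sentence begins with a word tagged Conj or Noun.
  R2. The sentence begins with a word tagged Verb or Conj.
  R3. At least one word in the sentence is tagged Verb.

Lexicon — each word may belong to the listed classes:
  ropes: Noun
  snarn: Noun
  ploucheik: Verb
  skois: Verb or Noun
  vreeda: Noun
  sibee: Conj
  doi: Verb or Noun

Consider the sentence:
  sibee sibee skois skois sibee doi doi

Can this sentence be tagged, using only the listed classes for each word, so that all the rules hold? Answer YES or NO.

YES

Candidates per position — 1:sibee {Conj}; 2:sibee {Conj}; 3:skois {Verb,Noun}; 4:skois {Verb,Noun}; 5:sibee {Conj}; 6:doi {Verb,Noun}; 7:doi {Verb,Noun}.
One satisfying assignment: Conj Conj Noun Noun Conj Verb Verb.
Rule-by-rule: rule 1 ok; rule 2 ok; rule 3 ok.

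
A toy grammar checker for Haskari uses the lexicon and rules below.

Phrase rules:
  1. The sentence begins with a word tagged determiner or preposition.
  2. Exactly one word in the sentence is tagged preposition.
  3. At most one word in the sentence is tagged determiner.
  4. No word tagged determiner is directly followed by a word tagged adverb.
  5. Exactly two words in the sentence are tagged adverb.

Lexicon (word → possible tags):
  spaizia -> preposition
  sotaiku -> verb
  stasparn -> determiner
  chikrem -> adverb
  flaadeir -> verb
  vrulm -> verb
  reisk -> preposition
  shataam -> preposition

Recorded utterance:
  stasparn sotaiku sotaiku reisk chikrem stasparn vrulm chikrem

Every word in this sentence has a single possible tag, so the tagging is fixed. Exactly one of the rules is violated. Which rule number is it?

3

Fixed tagging: determiner verb verb preposition adverb determiner verb adverb.
Checking each rule: R1 holds, R2 holds, R3 violated, R4 holds, R5 holds.
Only rule 3 fails.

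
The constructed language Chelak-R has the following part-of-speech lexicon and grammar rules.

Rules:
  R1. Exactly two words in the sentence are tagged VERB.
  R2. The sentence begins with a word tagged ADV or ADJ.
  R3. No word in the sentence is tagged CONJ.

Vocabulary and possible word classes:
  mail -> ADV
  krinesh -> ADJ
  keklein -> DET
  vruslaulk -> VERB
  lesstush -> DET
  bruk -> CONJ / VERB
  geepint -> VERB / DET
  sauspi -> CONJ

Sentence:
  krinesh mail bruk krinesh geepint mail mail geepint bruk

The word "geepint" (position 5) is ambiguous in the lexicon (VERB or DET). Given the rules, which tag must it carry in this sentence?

Candidates per position — 1:krinesh {ADJ}; 2:mail {ADV}; 3:bruk {CONJ,VERB}; 4:krinesh {ADJ}; 5:geepint {VERB,DET}; 6:mail {ADV}; 7:mail {ADV}; 8:geepint {VERB,DET}; 9:bruk {CONJ,VERB}.
If word 3 were CONJ, no tagging could satisfy rule 3; so word 3 is VERB.
If word 9 were CONJ, no tagging could satisfy rule 3; so word 9 is VERB.
If word 5 were VERB, no tagging could satisfy rule 1; so word 5 is DET.
If word 8 were VERB, no tagging could satisfy rule 1; so word 8 is DET.
The only consistent sequence is: ADJ ADV VERB ADJ DET ADV ADV DET VERB.
Verifying each rule — rule 1 satisfied; rule 2 satisfied; rule 3 satisfied.

DET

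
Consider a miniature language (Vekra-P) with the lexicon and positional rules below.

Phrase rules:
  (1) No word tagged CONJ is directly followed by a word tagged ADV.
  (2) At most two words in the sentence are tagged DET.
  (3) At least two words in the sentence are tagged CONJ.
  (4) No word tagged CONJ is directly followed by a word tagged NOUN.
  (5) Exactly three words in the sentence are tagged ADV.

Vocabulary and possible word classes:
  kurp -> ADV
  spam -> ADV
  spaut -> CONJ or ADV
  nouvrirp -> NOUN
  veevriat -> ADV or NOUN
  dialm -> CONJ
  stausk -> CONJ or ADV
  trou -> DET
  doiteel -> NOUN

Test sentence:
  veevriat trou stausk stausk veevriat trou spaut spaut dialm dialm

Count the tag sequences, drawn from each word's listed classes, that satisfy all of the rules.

3

Candidates per position — 1:veevriat {ADV,NOUN}; 2:trou {DET}; 3:stausk {CONJ,ADV}; 4:stausk {CONJ,ADV}; 5:veevriat {ADV,NOUN}; 6:trou {DET}; 7:spaut {CONJ,ADV}; 8:spaut {CONJ,ADV}; 9:dialm {CONJ}; 10:dialm {CONJ}.
There are 64 candidate sequences in total.
The sequences that satisfy every rule: ADV DET ADV ADV NOUN DET CONJ CONJ CONJ CONJ; NOUN DET ADV ADV ADV DET CONJ CONJ CONJ CONJ; NOUN DET ADV ADV NOUN DET ADV CONJ CONJ CONJ.
Count = 3.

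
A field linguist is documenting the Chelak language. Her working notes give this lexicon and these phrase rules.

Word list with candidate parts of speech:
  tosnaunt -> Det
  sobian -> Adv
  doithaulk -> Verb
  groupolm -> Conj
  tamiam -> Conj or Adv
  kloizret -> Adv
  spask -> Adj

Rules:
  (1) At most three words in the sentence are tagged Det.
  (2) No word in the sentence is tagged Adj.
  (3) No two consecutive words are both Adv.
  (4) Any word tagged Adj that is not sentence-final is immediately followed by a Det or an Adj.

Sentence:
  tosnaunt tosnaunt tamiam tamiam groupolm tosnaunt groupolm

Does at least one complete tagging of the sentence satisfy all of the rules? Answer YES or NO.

YES

Candidates per position — 1:tosnaunt {Det}; 2:tosnaunt {Det}; 3:tamiam {Conj,Adv}; 4:tamiam {Conj,Adv}; 5:groupolm {Conj}; 6:tosnaunt {Det}; 7:groupolm {Conj}.
One satisfying assignment: Det Det Adv Conj Conj Det Conj.
Rule-by-rule: rule 1 ✓; rule 2 ✓; rule 3 ✓; rule 4 ✓.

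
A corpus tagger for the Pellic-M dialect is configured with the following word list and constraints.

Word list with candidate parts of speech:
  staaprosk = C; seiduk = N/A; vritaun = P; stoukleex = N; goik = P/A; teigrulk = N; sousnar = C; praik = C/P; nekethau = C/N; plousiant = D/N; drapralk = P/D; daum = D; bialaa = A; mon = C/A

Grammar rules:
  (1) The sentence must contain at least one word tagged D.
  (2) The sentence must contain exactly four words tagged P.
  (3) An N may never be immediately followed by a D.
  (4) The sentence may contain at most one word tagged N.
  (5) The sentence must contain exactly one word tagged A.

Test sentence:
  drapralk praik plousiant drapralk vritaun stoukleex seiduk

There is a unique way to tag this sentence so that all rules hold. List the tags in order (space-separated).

P P D P P N A

Candidates per position — 1:drapralk {P,D}; 2:praik {C,P}; 3:plousiant {D,N}; 4:drapralk {P,D}; 5:vritaun {P}; 6:stoukleex {N}; 7:seiduk {N,A}.
Position 1: D is ruled out by rule 2; that leaves P.
Position 2: C is ruled out by rule 2; that leaves P.
Position 3: N is ruled out by rule 4; that leaves D.
Position 4: D is ruled out by rule 2; that leaves P.
Position 7: N is ruled out by rule 4; that leaves A.
The only consistent sequence is: P P D P P N A.
Check: rule 1 ok; rule 2 ok; rule 3 ok; rule 4 ok; rule 5 ok.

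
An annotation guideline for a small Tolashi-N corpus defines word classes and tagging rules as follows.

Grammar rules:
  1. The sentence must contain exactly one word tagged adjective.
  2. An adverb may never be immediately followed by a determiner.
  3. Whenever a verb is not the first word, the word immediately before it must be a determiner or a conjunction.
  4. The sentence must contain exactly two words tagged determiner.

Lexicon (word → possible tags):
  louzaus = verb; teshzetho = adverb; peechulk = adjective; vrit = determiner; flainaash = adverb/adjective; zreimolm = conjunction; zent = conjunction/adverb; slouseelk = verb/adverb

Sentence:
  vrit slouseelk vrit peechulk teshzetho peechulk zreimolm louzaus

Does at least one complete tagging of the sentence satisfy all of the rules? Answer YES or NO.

Candidates per position — 1:vrit {determiner}; 2:slouseelk {verb,adverb}; 3:vrit {determiner}; 4:peechulk {adjective}; 5:teshzetho {adverb}; 6:peechulk {adjective}; 7:zreimolm {conjunction}; 8:louzaus {verb}.
Rule 1 cannot be satisfied by any choice of tags from the lexicon.
So there is no consistent tagging.

NO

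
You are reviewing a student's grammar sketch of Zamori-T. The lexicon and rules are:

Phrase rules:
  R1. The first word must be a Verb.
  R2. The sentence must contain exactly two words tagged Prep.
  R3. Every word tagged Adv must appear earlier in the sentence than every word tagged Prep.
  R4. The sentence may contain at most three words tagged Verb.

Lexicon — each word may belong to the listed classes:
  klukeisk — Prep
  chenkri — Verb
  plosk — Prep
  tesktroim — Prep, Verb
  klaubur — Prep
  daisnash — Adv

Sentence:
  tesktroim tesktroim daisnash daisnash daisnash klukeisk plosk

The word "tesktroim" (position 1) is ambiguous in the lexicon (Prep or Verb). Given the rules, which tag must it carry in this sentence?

Verb

Candidates per position — 1:tesktroim {Prep,Verb}; 2:tesktroim {Prep,Verb}; 3:daisnash {Adv}; 4:daisnash {Adv}; 5:daisnash {Adv}; 6:klukeisk {Prep}; 7:plosk {Prep}.
Position 1: Prep is ruled out by rule 1; that leaves Verb.
Position 2: Prep is ruled out by rule 2; that leaves Verb.
That leaves exactly one tagging: Verb Verb Adv Adv Adv Prep Prep.
Verifying each rule — rule 1 satisfied; rule 2 satisfied; rule 3 satisfied; rule 4 satisfied.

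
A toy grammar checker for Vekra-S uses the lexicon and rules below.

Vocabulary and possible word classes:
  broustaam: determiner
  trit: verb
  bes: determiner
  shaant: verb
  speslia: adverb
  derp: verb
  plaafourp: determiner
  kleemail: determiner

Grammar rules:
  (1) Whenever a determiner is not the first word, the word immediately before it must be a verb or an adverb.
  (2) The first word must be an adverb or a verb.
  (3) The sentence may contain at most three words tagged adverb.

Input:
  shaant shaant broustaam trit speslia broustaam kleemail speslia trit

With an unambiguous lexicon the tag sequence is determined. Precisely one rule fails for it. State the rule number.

1

Fixed tagging: verb verb determiner verb adverb determiner determiner adverb verb.
Rule check: R1 violated, R2 holds, R3 holds.
Only rule 1 fails.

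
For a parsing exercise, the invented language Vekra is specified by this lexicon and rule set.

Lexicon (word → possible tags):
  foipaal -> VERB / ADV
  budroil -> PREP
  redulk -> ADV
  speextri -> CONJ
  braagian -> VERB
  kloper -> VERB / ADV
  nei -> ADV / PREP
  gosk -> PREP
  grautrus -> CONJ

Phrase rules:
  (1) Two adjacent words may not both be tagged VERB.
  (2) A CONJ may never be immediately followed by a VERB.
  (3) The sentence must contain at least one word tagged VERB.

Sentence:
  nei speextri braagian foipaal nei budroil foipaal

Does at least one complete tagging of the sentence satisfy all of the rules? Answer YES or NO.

Candidates per position — 1:nei {ADV,PREP}; 2:speextri {CONJ}; 3:braagian {VERB}; 4:foipaal {VERB,ADV}; 5:nei {ADV,PREP}; 6:budroil {PREP}; 7:foipaal {VERB,ADV}.
Rule 2 cannot be satisfied by any choice of tags from the lexicon.
So there is no consistent tagging.

NO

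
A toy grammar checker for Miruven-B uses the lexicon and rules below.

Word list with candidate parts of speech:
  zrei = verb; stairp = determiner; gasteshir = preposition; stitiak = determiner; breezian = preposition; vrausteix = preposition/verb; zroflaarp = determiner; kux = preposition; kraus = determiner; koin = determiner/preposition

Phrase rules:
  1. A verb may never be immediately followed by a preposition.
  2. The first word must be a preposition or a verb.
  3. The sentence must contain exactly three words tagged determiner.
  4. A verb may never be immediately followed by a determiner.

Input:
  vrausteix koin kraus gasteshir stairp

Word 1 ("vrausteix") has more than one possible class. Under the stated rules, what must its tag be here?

preposition

Candidates per position — 1:vrausteix {preposition,verb}; 2:koin {determiner,preposition}; 3:kraus {determiner}; 4:gasteshir {preposition}; 5:stairp {determiner}.
At position 2, choosing preposition makes rule 3 impossible to satisfy; hence determiner.
At position 1, choosing verb makes rule 4 impossible to satisfy; hence preposition.
That leaves exactly one tagging: preposition determiner determiner preposition determiner.
Verifying each rule — rule 1 ✓; rule 2 ✓; rule 3 ✓; rule 4 ✓.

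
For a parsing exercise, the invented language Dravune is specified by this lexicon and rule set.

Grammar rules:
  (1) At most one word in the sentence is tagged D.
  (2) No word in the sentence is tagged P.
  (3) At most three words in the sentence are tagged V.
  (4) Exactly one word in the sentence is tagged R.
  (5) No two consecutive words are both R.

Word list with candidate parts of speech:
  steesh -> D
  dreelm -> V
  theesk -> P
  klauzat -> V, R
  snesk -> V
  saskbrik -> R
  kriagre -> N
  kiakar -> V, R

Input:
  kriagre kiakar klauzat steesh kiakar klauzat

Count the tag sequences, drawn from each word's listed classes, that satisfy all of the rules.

Candidates per position — 1:kriagre {N}; 2:kiakar {V,R}; 3:klauzat {V,R}; 4:steesh {D}; 5:kiakar {V,R}; 6:klauzat {V,R}.
There are 16 candidate sequences in total.
The sequences that satisfy every rule: N V V D V R; N V V D R V; N V R D V V; N R V D V V.
Count = 4.

4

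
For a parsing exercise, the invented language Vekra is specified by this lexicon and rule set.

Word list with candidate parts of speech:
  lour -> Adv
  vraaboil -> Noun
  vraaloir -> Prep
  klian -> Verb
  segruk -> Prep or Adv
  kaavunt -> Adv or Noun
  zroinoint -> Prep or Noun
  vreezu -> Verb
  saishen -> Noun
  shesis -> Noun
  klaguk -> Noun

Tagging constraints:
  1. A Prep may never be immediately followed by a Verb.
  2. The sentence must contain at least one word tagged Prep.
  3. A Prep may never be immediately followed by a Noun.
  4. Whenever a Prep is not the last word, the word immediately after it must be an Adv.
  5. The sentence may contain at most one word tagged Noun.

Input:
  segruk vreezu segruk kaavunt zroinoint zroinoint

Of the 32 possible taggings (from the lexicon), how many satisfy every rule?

Candidates per position — 1:segruk {Prep,Adv}; 2:vreezu {Verb}; 3:segruk {Prep,Adv}; 4:kaavunt {Adv,Noun}; 5:zroinoint {Prep,Noun}; 6:zroinoint {Prep,Noun}.
There are 32 candidate sequences in total.
The sequences that satisfy every rule: Adv Verb Prep Adv Noun Prep; Adv Verb Adv Adv Noun Prep.
Count = 2.

2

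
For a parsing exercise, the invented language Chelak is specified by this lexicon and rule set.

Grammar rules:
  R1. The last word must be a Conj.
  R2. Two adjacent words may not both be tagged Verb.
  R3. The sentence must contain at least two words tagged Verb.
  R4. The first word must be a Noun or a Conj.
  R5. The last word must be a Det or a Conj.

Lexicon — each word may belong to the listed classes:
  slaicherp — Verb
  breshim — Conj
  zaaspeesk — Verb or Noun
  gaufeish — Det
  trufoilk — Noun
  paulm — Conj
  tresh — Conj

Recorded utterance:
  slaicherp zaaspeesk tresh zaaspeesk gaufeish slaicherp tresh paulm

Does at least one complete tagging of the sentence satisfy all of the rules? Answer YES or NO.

NO

Candidates per position — 1:slaicherp {Verb}; 2:zaaspeesk {Verb,Noun}; 3:tresh {Conj}; 4:zaaspeesk {Verb,Noun}; 5:gaufeish {Det}; 6:slaicherp {Verb}; 7:tresh {Conj}; 8:paulm {Conj}.
Rule 4 cannot be satisfied by any choice of tags from the lexicon.
So there is no consistent tagging.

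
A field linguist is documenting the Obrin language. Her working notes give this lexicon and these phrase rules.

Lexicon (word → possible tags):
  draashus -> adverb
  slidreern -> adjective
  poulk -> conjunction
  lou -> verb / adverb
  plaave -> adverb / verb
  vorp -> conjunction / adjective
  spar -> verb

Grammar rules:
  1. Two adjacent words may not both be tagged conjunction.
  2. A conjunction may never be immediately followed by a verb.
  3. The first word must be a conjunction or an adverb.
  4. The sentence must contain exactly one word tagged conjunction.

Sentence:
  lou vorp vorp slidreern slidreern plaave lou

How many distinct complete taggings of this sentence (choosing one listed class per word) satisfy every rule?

8

Candidates per position — 1:lou {verb,adverb}; 2:vorp {conjunction,adjective}; 3:vorp {conjunction,adjective}; 4:slidreern {adjective}; 5:slidreern {adjective}; 6:plaave {adverb,verb}; 7:lou {verb,adverb}.
There are 32 candidate sequences in total.
Checking each against the rules leaves 8 sequences.
Count = 8.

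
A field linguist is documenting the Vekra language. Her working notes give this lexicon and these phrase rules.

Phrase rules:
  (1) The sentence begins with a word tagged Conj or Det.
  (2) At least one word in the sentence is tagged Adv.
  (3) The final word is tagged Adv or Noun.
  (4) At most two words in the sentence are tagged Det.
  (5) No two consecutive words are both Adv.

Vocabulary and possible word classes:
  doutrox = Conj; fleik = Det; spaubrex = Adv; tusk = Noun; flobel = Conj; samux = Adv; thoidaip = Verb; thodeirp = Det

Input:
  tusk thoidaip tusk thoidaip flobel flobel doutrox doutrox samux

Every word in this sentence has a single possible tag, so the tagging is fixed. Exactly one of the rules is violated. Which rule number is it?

1

Fixed tagging: Noun Verb Noun Verb Conj Conj Conj Conj Adv.
Rule check: R1 ✗, R2 ✓, R3 ✓, R4 ✓, R5 ✓.
Only rule 1 fails.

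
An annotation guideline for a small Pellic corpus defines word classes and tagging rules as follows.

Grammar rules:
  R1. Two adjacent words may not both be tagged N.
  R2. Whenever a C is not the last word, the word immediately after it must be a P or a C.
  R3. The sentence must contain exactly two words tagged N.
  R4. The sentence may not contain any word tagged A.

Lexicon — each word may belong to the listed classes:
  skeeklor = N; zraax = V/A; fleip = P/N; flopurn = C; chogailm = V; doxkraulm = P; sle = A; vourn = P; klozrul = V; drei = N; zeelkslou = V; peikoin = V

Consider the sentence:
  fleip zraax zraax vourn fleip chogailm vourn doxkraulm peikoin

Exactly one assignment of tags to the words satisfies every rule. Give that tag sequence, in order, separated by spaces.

N V V P N V P P V

Candidates per position — 1:fleip {P,N}; 2:zraax {V,A}; 3:zraax {V,A}; 4:vourn {P}; 5:fleip {P,N}; 6:chogailm {V}; 7:vourn {P}; 8:doxkraulm {P}; 9:peikoin {V}.
At position 1, choosing P makes rule 3 impossible to satisfy; hence N.
At position 2, choosing A makes rule 4 impossible to satisfy; hence V.
At position 3, choosing A makes rule 4 impossible to satisfy; hence V.
At position 5, choosing P makes rule 3 impossible to satisfy; hence N.
That leaves exactly one tagging: N V V P N V P P V.
Check: rule 1 ✓; rule 2 ✓; rule 3 ✓; rule 4 ✓.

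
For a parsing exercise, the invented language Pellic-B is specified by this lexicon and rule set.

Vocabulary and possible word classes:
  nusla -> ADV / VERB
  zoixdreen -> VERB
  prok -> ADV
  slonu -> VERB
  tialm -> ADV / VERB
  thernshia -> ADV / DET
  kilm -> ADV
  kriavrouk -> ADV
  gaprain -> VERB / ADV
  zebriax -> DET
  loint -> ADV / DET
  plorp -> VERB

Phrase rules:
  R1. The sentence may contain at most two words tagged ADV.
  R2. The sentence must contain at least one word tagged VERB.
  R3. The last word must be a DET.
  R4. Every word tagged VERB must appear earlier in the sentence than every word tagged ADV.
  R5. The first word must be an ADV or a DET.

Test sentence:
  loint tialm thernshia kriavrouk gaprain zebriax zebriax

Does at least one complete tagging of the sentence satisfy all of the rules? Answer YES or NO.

Candidates per position — 1:loint {ADV,DET}; 2:tialm {ADV,VERB}; 3:thernshia {ADV,DET}; 4:kriavrouk {ADV}; 5:gaprain {VERB,ADV}; 6:zebriax {DET}; 7:zebriax {DET}.
One satisfying assignment: DET VERB DET ADV ADV DET DET.
Check: rule 1 ✓; rule 2 ✓; rule 3 ✓; rule 4 ✓; rule 5 ✓.

YES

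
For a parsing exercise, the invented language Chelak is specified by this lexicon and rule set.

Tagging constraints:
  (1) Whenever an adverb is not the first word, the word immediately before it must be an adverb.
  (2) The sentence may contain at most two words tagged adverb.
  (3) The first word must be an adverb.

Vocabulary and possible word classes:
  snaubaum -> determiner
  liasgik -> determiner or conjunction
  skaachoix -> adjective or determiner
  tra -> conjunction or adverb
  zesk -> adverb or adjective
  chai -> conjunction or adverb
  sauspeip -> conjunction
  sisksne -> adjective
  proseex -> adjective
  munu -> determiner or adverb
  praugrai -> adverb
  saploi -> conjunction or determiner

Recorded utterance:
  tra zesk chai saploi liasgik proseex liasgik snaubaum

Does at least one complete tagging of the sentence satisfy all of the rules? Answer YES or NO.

YES

Candidates per position — 1:tra {conjunction,adverb}; 2:zesk {adverb,adjective}; 3:chai {conjunction,adverb}; 4:saploi {conjunction,determiner}; 5:liasgik {determiner,conjunction}; 6:proseex {adjective}; 7:liasgik {determiner,conjunction}; 8:snaubaum {determiner}.
One satisfying assignment: adverb adjective conjunction determiner determiner adjective conjunction determiner.
Checking: rule 1 ok; rule 2 ok; rule 3 ok.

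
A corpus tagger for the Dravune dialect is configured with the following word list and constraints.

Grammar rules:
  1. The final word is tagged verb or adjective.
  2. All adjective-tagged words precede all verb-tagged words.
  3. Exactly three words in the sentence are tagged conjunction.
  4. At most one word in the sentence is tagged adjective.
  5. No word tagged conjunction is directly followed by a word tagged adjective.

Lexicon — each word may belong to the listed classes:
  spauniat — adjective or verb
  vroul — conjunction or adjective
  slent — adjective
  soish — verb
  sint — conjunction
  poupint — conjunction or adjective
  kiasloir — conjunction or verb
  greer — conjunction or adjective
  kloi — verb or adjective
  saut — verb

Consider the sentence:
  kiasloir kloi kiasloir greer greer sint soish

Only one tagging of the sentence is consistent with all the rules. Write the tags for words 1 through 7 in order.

Candidates per position — 1:kiasloir {conjunction,verb}; 2:kloi {verb,adjective}; 3:kiasloir {conjunction,verb}; 4:greer {conjunction,adjective}; 5:greer {conjunction,adjective}; 6:sint {conjunction}; 7:soish {verb}.
The remaining ambiguous positions (1, 2, 3, 4, 5) are resolved jointly — only one combination satisfies every rule.
The unique satisfying tagging is: verb verb verb conjunction conjunction conjunction verb.
Checking: rule 1 ✓; rule 2 ✓; rule 3 ✓; rule 4 ✓; rule 5 ✓.

verb verb verb conjunction conjunction conjunction verb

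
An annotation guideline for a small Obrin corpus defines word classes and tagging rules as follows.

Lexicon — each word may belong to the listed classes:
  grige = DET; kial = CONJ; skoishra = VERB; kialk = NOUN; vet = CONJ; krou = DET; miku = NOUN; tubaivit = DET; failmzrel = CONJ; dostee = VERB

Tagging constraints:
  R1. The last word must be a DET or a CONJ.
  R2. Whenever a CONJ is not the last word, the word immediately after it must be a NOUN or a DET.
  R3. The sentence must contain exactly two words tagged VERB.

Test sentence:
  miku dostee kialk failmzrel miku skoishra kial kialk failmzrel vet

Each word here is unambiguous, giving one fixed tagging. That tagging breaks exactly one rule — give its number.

2

Fixed tagging: NOUN VERB NOUN CONJ NOUN VERB CONJ NOUN CONJ CONJ.
Applying the rules: R1 ✓, R2 ✗, R3 ✓.
Only rule 2 fails.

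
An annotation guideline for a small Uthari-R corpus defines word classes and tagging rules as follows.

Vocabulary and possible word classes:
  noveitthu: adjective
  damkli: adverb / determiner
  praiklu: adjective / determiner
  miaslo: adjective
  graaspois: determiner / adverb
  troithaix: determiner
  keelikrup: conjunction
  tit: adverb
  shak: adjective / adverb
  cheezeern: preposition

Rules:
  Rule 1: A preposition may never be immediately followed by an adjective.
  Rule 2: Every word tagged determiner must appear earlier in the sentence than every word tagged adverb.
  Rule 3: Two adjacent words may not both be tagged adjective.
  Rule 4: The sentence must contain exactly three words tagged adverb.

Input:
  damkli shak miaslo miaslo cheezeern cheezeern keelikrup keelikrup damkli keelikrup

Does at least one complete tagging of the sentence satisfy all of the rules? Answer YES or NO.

Candidates per position — 1:damkli {adverb,determiner}; 2:shak {adjective,adverb}; 3:miaslo {adjective}; 4:miaslo {adjective}; 5:cheezeern {preposition}; 6:cheezeern {preposition}; 7:keelikrup {conjunction}; 8:keelikrup {conjunction}; 9:damkli {adverb,determiner}; 10:keelikrup {conjunction}.
Rule 3 cannot be satisfied by any choice of tags from the lexicon.
So there is no consistent tagging.

NO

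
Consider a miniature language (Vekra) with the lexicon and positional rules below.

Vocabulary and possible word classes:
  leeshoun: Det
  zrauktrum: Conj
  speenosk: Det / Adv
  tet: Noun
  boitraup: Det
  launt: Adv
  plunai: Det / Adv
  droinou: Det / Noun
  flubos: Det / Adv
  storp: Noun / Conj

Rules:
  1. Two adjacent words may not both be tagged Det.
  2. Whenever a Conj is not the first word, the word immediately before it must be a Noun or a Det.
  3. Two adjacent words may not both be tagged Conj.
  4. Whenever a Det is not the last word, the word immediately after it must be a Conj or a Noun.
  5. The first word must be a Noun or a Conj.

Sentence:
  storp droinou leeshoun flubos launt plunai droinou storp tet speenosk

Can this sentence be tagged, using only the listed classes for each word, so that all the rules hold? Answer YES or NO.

NO

Candidates per position — 1:storp {Noun,Conj}; 2:droinou {Det,Noun}; 3:leeshoun {Det}; 4:flubos {Det,Adv}; 5:launt {Adv}; 6:plunai {Det,Adv}; 7:droinou {Det,Noun}; 8:storp {Noun,Conj}; 9:tet {Noun}; 10:speenosk {Det,Adv}.
Rule 4 cannot be satisfied by any choice of tags from the lexicon.
So there is no consistent tagging.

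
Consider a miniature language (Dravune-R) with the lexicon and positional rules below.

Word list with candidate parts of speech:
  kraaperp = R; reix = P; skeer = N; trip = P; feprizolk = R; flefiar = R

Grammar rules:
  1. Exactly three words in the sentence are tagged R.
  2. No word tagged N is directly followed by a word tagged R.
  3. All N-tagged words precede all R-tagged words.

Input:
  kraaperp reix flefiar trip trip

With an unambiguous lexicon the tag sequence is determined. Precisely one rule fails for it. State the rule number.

Fixed tagging: R P R P P.
Rule check: R1 violated, R2 holds, R3 holds.
Only rule 1 fails.

1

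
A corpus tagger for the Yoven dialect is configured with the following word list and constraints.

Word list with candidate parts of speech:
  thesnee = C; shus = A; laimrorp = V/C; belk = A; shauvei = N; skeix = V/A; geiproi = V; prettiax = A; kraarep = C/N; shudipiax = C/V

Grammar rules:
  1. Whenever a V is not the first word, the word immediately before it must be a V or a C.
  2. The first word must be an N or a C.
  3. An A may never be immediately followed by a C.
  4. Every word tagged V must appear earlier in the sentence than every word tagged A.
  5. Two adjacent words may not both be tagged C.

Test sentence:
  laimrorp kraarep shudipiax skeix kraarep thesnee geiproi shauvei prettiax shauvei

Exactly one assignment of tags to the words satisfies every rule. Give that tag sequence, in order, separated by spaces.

Candidates per position — 1:laimrorp {V,C}; 2:kraarep {C,N}; 3:shudipiax {C,V}; 4:skeix {V,A}; 5:kraarep {C,N}; 6:thesnee {C}; 7:geiproi {V}; 8:shauvei {N}; 9:prettiax {A}; 10:shauvei {N}.
Position 1: V is ruled out by rule 2; that leaves C.
Position 2: C is ruled out by rule 5; that leaves N.
Position 3: V is ruled out by rule 1; that leaves C.
Position 4: A is ruled out by rule 4; that leaves V.
Position 5: C is ruled out by rule 5; that leaves N.
The only consistent sequence is: C N C V N C V N A N.
Check: rule 1 ok; rule 2 ok; rule 3 ok; rule 4 ok; rule 5 ok.

C N C V N C V N A N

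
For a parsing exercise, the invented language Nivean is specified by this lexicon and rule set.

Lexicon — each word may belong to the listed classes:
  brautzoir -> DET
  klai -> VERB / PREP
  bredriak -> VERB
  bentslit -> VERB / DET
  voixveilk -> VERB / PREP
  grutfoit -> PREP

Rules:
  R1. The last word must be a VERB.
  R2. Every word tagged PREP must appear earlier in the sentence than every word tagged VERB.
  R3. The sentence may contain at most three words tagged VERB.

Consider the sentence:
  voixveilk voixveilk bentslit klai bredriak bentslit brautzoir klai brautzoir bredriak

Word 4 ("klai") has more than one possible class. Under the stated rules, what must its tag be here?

PREP

Candidates per position — 1:voixveilk {VERB,PREP}; 2:voixveilk {VERB,PREP}; 3:bentslit {VERB,DET}; 4:klai {VERB,PREP}; 5:bredriak {VERB}; 6:bentslit {VERB,DET}; 7:brautzoir {DET}; 8:klai {VERB,PREP}; 9:brautzoir {DET}; 10:bredriak {VERB}.
If word 8 were PREP, no tagging could satisfy rule 2; so word 8 is VERB.
If word 1 were VERB, no tagging could satisfy rule 3; so word 1 is PREP.
If word 2 were VERB, no tagging could satisfy rule 3; so word 2 is PREP.
If word 3 were VERB, no tagging could satisfy rule 3; so word 3 is DET.
If word 4 were VERB, no tagging could satisfy rule 3; so word 4 is PREP.
If word 6 were VERB, no tagging could satisfy rule 3; so word 6 is DET.
The unique satisfying tagging is: PREP PREP DET PREP VERB DET DET VERB DET VERB.
Verifying each rule — rule 1 ✓; rule 2 ✓; rule 3 ✓.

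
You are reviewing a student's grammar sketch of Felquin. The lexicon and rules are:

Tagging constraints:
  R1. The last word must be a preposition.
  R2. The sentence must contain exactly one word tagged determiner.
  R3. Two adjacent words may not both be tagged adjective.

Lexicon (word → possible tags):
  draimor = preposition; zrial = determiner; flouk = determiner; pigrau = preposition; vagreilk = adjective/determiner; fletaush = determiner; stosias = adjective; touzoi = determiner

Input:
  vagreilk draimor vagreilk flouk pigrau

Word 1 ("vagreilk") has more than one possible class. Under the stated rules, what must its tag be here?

adjective

Candidates per position — 1:vagreilk {adjective,determiner}; 2:draimor {preposition}; 3:vagreilk {adjective,determiner}; 4:flouk {determiner}; 5:pigrau {preposition}.
Word 1 cannot be determiner — rule 2 would then fail for every completion. It is adjective.
Word 3 cannot be determiner — rule 2 would then fail for every completion. It is adjective.
The only consistent sequence is: adjective preposition adjective determiner preposition.
Rule-by-rule: rule 1 ok; rule 2 ok; rule 3 ok.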